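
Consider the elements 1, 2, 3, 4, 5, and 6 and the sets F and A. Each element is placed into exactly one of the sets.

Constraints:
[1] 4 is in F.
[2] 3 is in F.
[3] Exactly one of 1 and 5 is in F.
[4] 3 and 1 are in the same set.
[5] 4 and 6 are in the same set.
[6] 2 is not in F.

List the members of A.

A = {2, 5}

From (1): 4 ∈ F.
From (2): 3 ∈ F.
From (6): 2 ∉ F.
(4): 1 matches 3: 1 ∈ F.
(5): 6 matches 4: 6 ∈ F.
Only one set left: 2 ∈ A.
(3) (exactly one): 5 ∉ F.
Only one set left: 5 ∈ A.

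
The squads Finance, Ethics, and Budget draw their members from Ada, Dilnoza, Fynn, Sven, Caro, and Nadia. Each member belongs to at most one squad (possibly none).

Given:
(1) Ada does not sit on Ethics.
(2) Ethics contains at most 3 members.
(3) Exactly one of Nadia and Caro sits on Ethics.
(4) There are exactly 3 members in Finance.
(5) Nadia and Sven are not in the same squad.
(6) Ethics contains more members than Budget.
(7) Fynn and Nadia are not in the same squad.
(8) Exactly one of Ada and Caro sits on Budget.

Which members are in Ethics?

Ethics = {Dilnoza, Nadia}

From (1): Ada ∉ Ethics.
Suppose Dilnoza ∉ Ethics: no assignment then satisfies all the clues, so Dilnoza ∈ Ethics.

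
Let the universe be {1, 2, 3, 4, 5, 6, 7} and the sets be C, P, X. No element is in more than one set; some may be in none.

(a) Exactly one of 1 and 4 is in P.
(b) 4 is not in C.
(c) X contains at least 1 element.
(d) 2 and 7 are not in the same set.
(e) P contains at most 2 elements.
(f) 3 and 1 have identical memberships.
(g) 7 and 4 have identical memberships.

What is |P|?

From (b): 4 ∉ C.
(g): 7 matches 4: 7 ∉ C.
Suppose 2 ∈ P: no assignment then satisfies all the clues, so 2 ∉ P.

2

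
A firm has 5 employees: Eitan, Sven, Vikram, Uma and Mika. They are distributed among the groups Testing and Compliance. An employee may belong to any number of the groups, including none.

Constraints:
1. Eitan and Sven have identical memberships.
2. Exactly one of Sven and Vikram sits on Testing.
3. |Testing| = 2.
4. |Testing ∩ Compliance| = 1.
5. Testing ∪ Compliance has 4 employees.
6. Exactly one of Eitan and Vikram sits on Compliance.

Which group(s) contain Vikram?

Vikram: Testing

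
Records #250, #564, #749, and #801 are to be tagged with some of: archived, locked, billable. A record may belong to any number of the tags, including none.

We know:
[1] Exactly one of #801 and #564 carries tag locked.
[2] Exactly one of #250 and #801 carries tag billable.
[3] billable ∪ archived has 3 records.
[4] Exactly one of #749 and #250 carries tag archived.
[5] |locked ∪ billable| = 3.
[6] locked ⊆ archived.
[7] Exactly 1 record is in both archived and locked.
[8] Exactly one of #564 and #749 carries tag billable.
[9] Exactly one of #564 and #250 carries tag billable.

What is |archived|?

2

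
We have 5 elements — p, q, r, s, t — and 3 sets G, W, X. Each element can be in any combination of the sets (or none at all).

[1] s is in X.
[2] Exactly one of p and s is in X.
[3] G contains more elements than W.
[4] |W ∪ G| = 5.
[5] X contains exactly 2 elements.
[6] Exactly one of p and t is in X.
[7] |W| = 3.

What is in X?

X = {s, t}

From (1): s ∈ X.
(2) (exactly one): p ∉ X.
(6) (exactly one): t ∈ X.
(5): X already has 2, so the rest are out.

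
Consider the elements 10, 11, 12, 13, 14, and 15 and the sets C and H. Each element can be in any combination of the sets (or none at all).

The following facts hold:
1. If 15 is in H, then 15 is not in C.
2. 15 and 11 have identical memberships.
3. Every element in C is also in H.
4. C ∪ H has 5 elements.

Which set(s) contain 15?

15: H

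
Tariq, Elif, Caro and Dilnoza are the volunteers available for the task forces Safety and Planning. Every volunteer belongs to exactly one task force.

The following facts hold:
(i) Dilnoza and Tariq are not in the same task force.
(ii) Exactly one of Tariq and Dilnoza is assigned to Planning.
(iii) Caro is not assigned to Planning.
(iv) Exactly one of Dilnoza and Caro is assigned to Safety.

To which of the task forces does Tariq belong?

From (iii): Caro ∉ Planning.
Only one task force left: Caro ∈ Safety.
(iv) (exactly one): Dilnoza ∉ Safety.
Only one task force left: Dilnoza ∈ Planning.
(i): Tariq ∉ Planning.
Only one task force left: Tariq ∈ Safety.

Tariq: Safety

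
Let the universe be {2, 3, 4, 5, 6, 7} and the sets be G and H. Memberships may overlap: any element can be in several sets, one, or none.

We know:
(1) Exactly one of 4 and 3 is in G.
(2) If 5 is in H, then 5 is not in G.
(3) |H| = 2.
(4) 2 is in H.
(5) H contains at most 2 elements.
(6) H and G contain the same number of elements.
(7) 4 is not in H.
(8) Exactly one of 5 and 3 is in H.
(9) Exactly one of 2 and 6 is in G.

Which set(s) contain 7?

7: none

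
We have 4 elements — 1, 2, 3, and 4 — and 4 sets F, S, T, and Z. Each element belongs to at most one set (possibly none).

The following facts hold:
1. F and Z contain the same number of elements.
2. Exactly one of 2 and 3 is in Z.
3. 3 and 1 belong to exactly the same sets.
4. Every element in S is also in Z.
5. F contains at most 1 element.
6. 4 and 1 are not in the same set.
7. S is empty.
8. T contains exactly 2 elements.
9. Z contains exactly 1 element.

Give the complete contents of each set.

F = {4}; S = {}; T = {1, 3}; Z = {2}

(7): S already has 0, so the rest are out.
Suppose 1 ∈ F: no assignment then satisfies all the clues, so 1 ∉ F.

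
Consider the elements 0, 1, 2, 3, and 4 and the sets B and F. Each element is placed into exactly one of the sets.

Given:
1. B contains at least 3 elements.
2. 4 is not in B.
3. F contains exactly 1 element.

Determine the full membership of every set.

B = {0, 1, 2, 3}; F = {4}

From (2): 4 ∉ B.
Only one set left: 4 ∈ F.
(3): F already has 1, so the rest are out.
Only one set left: 0 ∈ B.
Only one set left: 1 ∈ B.
Only one set left: 2 ∈ B.
Only one set left: 3 ∈ B.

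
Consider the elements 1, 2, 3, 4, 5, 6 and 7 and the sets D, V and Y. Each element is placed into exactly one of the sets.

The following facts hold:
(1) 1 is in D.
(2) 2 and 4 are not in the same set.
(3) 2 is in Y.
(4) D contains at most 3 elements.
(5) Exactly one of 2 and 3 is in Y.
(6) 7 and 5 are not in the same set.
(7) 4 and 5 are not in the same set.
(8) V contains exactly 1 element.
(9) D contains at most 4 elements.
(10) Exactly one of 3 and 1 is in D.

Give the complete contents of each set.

From (1): 1 ∈ D.
From (3): 2 ∈ Y.
(2): 4 ∉ Y.
(5) (exactly one): 3 ∉ Y.
(10) (exactly one): 3 ∉ D.
Only one set left: 3 ∈ V.
(8): V already has 1, so the rest are out.
Only one set left: 4 ∈ D.
(7): 5 ∉ D.
Only one set left: 5 ∈ Y.
(6): 7 ∉ Y.
Only one set left: 6 ∈ Y.

D = {1, 4, 7}; V = {3}; Y = {2, 5, 6}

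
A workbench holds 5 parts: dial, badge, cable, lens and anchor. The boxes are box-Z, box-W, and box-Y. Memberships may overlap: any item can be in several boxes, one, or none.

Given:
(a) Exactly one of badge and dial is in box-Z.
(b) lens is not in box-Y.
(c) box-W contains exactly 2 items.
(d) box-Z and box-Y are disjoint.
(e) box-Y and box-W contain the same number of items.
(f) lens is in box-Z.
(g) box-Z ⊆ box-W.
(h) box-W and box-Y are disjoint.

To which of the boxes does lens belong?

lens: box-W, box-Z

From (b): lens ∉ box-Y.
From (f): lens ∈ box-Z.
(g) with lens ∈ box-Z: lens ∈ box-W.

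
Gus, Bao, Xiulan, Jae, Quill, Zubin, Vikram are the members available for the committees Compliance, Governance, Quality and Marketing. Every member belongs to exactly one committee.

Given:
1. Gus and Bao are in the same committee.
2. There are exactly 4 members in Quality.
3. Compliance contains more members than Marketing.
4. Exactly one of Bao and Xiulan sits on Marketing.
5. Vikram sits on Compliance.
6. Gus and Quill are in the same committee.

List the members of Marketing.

Marketing = {Xiulan}

From (5): Vikram ∈ Compliance.
Suppose Gus ∈ Marketing: no assignment then satisfies all the clues, so Gus ∉ Marketing.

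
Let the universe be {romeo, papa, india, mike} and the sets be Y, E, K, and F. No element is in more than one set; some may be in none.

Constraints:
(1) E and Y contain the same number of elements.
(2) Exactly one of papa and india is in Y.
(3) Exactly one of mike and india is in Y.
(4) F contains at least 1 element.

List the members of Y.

Y = {india}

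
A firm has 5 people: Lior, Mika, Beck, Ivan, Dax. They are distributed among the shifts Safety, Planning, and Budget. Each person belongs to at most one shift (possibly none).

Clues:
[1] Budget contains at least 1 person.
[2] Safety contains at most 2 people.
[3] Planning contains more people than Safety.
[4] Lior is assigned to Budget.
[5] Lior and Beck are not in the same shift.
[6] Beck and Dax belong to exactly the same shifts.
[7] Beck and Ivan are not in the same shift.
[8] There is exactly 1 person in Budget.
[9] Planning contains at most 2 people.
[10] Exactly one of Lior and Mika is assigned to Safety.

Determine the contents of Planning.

From (4): Lior ∈ Budget.
(5): Beck ∉ Budget.
(6): Dax matches Beck: Dax ∉ Budget.
(8): Budget already has 1, so the rest are out.
(10) (exactly one): Mika ∈ Safety.
Suppose Beck ∉ Planning: no assignment then satisfies all the clues, so Beck ∈ Planning.

Planning = {Beck, Dax}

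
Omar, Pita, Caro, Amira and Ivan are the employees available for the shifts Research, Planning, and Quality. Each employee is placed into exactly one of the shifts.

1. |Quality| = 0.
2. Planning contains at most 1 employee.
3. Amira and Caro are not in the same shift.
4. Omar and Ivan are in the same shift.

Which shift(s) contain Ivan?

(1): Quality already has 0, so the rest are out.
Suppose Ivan ∉ Research: no assignment then satisfies all the clues, so Ivan ∈ Research.

Ivan: Research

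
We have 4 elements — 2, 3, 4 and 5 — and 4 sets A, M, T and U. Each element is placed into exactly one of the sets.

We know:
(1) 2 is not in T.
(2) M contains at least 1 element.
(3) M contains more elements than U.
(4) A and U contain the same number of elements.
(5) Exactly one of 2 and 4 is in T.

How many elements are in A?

0

From (1): 2 ∉ T.
(5) (exactly one): 4 ∈ T.
Suppose 2 ∈ A: no assignment then satisfies all the clues, so 2 ∉ A.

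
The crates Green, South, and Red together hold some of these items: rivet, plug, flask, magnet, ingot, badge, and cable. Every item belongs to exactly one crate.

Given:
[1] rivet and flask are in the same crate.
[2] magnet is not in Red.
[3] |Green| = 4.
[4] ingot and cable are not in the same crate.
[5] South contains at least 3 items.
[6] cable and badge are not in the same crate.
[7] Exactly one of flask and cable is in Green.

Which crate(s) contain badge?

From (2): magnet ∉ Red.
Suppose badge ∉ Green: no assignment then satisfies all the clues, so badge ∈ Green.

badge: Green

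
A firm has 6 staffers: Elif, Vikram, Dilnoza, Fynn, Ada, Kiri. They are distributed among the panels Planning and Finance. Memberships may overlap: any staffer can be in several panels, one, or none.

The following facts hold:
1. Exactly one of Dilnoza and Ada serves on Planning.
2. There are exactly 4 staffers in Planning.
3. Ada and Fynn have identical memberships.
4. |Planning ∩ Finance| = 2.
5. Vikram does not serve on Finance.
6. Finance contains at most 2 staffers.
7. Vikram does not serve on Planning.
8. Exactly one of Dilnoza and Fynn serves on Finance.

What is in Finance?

Finance = {Ada, Fynn}

From (5): Vikram ∉ Finance.
From (7): Vikram ∉ Planning.
Suppose Elif ∈ Finance: no assignment then satisfies all the clues, so Elif ∉ Finance.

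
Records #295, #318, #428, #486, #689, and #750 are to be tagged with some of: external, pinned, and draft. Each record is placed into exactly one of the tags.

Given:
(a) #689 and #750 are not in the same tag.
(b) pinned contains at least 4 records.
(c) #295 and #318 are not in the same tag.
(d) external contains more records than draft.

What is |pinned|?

4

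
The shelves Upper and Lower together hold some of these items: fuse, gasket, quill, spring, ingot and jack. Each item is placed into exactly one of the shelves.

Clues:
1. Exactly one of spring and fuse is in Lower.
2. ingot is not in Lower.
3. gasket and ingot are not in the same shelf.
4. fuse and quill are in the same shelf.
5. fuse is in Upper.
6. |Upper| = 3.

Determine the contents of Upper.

From (2): ingot ∉ Lower.
From (5): fuse ∈ Upper.
(1) (exactly one): spring ∈ Lower.
(4): quill matches fuse: quill ∈ Upper.
Only one shelf left: ingot ∈ Upper.
(3): gasket ∉ Upper.
(6): Upper already has 3, so the rest are out.
Only one shelf left: gasket ∈ Lower.
Only one shelf left: jack ∈ Lower.

Upper = {fuse, ingot, quill}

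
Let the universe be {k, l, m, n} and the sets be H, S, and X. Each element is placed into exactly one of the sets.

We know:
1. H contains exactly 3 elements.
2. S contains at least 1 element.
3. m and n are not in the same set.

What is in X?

X = {}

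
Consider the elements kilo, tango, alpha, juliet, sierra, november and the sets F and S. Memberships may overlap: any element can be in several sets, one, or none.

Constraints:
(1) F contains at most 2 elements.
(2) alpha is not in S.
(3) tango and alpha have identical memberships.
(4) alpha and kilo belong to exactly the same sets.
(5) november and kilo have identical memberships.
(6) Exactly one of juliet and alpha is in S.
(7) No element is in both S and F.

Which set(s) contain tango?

tango: none

From (2): alpha ∉ S.
(3): tango matches alpha: tango ∉ S.
(4): kilo matches alpha: kilo ∉ S.
(5): november matches kilo: november ∉ S.
(6) (exactly one): juliet ∈ S.
(7) (disjoint): juliet ∉ F.
Suppose tango ∈ F: no assignment then satisfies all the clues, so tango ∉ F.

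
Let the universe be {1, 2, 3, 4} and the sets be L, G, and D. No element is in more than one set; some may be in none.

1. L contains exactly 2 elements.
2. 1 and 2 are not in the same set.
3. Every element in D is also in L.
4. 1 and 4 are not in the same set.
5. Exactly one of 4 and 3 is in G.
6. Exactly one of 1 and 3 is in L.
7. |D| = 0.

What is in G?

G = {4}

(7): D already has 0, so the rest are out.
Suppose 1 ∈ G: no assignment then satisfies all the clues, so 1 ∉ G.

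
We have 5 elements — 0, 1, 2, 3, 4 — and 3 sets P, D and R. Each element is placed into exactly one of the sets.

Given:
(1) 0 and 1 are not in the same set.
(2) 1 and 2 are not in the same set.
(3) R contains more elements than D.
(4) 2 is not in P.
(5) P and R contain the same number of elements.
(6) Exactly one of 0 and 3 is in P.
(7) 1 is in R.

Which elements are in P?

P = {0, 4}

From (4): 2 ∉ P.
From (7): 1 ∈ R.
(1): 0 ∉ R.
(2): 2 ∉ R.
Only one set left: 2 ∈ D.
Suppose 0 ∉ P: no assignment then satisfies all the clues, so 0 ∈ P.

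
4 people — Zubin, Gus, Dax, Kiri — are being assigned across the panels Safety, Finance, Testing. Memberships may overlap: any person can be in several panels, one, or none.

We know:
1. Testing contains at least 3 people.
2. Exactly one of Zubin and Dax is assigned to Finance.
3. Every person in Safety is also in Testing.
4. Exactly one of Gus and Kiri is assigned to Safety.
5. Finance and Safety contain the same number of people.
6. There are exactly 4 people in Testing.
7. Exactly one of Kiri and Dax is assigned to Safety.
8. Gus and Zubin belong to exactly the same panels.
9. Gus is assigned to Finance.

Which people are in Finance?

Finance = {Gus, Kiri, Zubin}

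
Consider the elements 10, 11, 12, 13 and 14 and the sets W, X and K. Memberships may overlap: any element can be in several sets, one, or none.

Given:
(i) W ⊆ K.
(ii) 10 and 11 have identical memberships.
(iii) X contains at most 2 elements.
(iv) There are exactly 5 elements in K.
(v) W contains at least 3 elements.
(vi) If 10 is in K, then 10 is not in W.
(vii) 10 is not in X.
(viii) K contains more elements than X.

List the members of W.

From (vii): 10 ∉ X.
(ii): 11 matches 10: 11 ∉ X.
(iv): only 5 candidates remain for K, so all are in.
(vi): 10 ∉ W.
(ii): 11 matches 10: 11 ∉ W.
(v): only 3 candidates remain for W, so all are in.

W = {12, 13, 14}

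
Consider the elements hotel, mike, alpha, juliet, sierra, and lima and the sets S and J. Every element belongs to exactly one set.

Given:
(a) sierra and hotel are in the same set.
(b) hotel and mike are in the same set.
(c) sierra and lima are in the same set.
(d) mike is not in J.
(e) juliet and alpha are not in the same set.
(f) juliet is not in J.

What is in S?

From (d): mike ∉ J.
From (f): juliet ∉ J.
(b): hotel matches mike: hotel ∉ J.
Only one set left: hotel ∈ S.
Only one set left: mike ∈ S.
Only one set left: juliet ∈ S.
(a): sierra matches hotel: sierra ∈ S.
(c): lima matches sierra: lima ∈ S.
(e): alpha ∉ S.
Only one set left: alpha ∈ J.

S = {hotel, juliet, lima, mike, sierra}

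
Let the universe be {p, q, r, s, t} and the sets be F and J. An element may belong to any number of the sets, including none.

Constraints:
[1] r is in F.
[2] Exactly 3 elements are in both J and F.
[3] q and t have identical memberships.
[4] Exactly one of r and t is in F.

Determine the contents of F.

F = {p, r, s}

From (1): r ∈ F.
(4) (exactly one): t ∉ F.
(3): q matches t: q ∉ F.
Suppose p ∉ F: no assignment then satisfies all the clues, so p ∈ F.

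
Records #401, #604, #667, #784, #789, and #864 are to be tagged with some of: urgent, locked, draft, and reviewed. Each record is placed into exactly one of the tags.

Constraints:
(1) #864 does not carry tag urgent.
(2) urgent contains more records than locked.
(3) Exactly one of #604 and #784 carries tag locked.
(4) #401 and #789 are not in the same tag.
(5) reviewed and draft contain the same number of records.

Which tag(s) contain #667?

From (1): #864 ∉ urgent.
Suppose #667 ∉ urgent: no assignment then satisfies all the clues, so #667 ∈ urgent.

#667: urgent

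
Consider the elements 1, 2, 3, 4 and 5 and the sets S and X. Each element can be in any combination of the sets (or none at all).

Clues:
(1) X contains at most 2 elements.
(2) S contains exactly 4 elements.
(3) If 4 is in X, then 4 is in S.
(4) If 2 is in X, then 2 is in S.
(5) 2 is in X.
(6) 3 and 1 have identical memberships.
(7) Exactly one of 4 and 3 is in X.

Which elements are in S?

S = {1, 2, 3, 4}

From (5): 2 ∈ X.
(4): 2 ∈ S.
Suppose 1 ∉ S: no assignment then satisfies all the clues, so 1 ∈ S.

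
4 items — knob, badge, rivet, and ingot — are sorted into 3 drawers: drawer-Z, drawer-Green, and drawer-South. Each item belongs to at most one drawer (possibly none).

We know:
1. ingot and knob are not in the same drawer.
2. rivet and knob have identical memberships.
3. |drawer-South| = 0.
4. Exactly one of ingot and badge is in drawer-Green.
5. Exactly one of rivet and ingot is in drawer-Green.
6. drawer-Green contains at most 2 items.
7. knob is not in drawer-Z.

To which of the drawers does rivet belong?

From (7): knob ∉ drawer-Z.
(2): rivet matches knob: rivet ∉ drawer-Z.
(3): drawer-South already has 0, so the rest are out.
Suppose rivet ∈ drawer-Green: no assignment then satisfies all the clues, so rivet ∉ drawer-Green.

rivet: none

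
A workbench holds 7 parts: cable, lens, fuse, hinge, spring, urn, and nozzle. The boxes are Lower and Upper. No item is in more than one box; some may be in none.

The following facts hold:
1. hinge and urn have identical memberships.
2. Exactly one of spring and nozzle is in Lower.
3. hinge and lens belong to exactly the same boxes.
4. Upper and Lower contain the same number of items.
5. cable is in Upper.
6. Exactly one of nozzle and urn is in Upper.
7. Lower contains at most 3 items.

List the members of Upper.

Upper = {cable, nozzle}

From (5): cable ∈ Upper.
Suppose lens ∈ Upper: no assignment then satisfies all the clues, so lens ∉ Upper.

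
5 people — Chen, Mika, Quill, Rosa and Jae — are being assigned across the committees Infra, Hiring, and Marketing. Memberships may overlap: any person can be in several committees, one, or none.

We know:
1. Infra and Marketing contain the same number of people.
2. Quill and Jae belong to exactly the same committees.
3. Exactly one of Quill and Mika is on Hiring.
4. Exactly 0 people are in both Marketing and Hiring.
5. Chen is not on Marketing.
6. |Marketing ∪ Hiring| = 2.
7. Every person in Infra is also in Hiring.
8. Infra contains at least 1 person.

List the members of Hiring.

Hiring = {Mika}

From (5): Chen ∉ Marketing.
Suppose Chen ∈ Hiring: no assignment then satisfies all the clues, so Chen ∉ Hiring.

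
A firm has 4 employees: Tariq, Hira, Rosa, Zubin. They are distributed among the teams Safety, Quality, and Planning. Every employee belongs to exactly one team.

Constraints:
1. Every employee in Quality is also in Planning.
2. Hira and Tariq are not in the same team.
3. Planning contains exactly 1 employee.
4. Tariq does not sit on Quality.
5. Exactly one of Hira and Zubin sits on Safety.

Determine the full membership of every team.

Safety = {Rosa, Tariq, Zubin}; Quality = {}; Planning = {Hira}

From (4): Tariq ∉ Quality.
Suppose Tariq ∉ Safety: no assignment then satisfies all the clues, so Tariq ∈ Safety.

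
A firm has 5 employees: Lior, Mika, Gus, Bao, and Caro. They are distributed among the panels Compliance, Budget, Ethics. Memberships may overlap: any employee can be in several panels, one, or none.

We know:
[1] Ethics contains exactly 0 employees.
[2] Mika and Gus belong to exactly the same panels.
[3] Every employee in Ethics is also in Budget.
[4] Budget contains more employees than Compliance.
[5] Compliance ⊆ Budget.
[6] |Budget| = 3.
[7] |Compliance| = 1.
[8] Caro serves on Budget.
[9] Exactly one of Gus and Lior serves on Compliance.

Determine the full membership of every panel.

Compliance = {Lior}; Budget = {Bao, Caro, Lior}; Ethics = {}

From (8): Caro ∈ Budget.
(1): Ethics already has 0, so the rest are out.
Suppose Lior ∉ Compliance: no assignment then satisfies all the clues, so Lior ∈ Compliance.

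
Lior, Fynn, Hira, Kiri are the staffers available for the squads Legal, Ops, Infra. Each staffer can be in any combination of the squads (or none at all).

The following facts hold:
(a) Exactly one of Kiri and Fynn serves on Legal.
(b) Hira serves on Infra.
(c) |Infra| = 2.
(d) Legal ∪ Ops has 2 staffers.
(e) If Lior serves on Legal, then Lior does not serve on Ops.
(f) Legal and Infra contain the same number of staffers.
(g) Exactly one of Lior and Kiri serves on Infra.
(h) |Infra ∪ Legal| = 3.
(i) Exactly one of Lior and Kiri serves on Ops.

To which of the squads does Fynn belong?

Fynn: none

From (b): Hira ∈ Infra.
Suppose Fynn ∈ Legal: no assignment then satisfies all the clues, so Fynn ∉ Legal.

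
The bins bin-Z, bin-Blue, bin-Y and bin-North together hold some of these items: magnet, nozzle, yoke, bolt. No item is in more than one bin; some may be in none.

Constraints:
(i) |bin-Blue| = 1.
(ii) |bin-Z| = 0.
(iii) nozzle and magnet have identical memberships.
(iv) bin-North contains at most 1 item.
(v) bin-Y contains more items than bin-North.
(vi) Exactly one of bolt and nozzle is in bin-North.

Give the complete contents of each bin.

(ii): bin-Z already has 0, so the rest are out.
Suppose magnet ∈ bin-Blue: no assignment then satisfies all the clues, so magnet ∉ bin-Blue.

bin-Z = {}; bin-Blue = {yoke}; bin-Y = {magnet, nozzle}; bin-North = {bolt}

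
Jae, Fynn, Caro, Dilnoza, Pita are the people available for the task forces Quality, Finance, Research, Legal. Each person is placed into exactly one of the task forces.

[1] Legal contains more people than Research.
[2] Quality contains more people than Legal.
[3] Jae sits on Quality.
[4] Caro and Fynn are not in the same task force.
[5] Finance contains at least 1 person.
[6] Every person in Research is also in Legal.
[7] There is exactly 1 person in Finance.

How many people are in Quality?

3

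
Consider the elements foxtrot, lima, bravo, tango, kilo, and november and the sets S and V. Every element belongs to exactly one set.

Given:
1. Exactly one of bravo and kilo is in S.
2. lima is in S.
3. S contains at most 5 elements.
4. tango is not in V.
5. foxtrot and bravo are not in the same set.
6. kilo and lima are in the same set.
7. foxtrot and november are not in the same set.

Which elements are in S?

From (2): lima ∈ S.
From (4): tango ∉ V.
(6): kilo matches lima: kilo ∈ S.
Only one set left: tango ∈ S.
(1) (exactly one): bravo ∉ S.
Only one set left: bravo ∈ V.
(5): foxtrot ∉ V.
Only one set left: foxtrot ∈ S.
(7): november ∉ S.
Only one set left: november ∈ V.

S = {foxtrot, kilo, lima, tango}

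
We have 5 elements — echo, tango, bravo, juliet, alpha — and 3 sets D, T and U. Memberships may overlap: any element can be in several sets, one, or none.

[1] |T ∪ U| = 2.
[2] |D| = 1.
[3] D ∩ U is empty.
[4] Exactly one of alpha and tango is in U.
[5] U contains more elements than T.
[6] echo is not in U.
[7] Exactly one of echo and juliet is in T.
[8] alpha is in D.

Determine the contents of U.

U = {juliet, tango}

From (6): echo ∉ U.
From (8): alpha ∈ D.
(2): D already has 1, so the rest are out.
(3) (disjoint): alpha ∉ U.
(4) (exactly one): tango ∈ U.
Suppose bravo ∈ U: no assignment then satisfies all the clues, so bravo ∉ U.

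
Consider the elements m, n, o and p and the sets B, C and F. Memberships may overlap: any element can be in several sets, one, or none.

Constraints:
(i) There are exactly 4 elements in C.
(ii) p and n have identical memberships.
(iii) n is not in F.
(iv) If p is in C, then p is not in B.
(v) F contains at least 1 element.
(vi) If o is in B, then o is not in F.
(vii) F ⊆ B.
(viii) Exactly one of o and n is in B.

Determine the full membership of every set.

B = {m, o}; C = {m, n, o, p}; F = {m}

From (iii): n ∉ F.
(i): only 4 candidates remain for C, so all are in.
(ii): p matches n: p ∉ F.
(iv): p ∉ B.
(ii): n matches p: n ∉ B.
(viii) (exactly one): o ∈ B.
(vi): o ∉ F.
(v): only 1 candidates remain for F, so all are in.
(vii) with m ∈ F: m ∈ B.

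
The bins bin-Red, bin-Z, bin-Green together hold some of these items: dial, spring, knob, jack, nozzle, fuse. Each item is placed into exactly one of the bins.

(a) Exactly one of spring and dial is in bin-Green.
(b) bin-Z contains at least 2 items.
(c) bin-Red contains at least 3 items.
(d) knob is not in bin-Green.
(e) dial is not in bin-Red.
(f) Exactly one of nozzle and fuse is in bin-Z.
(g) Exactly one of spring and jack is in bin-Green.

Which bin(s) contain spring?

spring: bin-Green

From (d): knob ∉ bin-Green.
From (e): dial ∉ bin-Red.
Suppose spring ∈ bin-Red: no assignment then satisfies all the clues, so spring ∉ bin-Red.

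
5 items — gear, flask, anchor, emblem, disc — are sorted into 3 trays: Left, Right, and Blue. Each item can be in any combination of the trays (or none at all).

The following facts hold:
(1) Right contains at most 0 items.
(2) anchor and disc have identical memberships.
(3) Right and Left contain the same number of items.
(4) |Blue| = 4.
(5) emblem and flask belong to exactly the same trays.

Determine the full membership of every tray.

Left = {}; Right = {}; Blue = {anchor, disc, emblem, flask}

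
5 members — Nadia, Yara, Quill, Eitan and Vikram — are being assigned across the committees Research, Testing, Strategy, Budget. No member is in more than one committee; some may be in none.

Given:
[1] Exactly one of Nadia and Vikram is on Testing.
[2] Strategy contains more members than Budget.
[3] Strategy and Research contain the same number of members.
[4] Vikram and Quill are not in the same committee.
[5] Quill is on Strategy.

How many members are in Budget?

0

From (5): Quill ∈ Strategy.
(4): Vikram ∉ Strategy.
Suppose Nadia ∈ Budget: no assignment then satisfies all the clues, so Nadia ∉ Budget.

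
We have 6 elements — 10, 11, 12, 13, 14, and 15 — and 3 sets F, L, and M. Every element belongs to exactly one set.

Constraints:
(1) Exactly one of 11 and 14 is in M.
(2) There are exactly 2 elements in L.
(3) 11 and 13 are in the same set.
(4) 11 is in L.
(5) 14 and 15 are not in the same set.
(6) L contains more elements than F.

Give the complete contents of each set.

F = {15}; L = {11, 13}; M = {10, 12, 14}

From (4): 11 ∈ L.
(1) (exactly one): 14 ∈ M.
(3): 13 matches 11: 13 ∉ F.
(3): 13 matches 11: 13 ∈ L.
(5): 15 ∉ M.
(2): L already has 2, so the rest are out.
Only one set left: 15 ∈ F.
Suppose 10 ∈ F: no assignment then satisfies all the clues, so 10 ∉ F.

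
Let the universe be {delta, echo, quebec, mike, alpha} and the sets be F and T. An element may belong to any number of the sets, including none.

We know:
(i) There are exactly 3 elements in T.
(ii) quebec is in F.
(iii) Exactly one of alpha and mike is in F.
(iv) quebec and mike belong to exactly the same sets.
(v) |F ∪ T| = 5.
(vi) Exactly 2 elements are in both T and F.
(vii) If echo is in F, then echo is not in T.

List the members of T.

T = {alpha, mike, quebec}

From (ii): quebec ∈ F.
(iv): mike matches quebec: mike ∈ F.
(iii) (exactly one): alpha ∉ F.
Suppose delta ∈ T: no assignment then satisfies all the clues, so delta ∉ T.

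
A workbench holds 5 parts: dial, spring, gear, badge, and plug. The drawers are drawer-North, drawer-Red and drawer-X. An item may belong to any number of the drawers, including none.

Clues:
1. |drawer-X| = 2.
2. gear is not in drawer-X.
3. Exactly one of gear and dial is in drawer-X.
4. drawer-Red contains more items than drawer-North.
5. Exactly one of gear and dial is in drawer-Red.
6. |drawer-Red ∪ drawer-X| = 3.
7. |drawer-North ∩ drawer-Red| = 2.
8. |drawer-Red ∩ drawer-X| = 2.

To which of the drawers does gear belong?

gear: none

From (2): gear ∉ drawer-X.
(3) (exactly one): dial ∈ drawer-X.
Suppose gear ∈ drawer-North: no assignment then satisfies all the clues, so gear ∉ drawer-North.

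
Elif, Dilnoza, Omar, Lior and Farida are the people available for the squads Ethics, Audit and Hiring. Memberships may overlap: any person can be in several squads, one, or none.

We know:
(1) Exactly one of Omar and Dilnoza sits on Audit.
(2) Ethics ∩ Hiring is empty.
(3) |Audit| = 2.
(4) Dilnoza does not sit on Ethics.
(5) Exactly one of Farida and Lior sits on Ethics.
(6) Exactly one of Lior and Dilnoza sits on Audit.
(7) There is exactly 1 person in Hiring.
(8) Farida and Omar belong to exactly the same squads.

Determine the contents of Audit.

Audit = {Dilnoza, Elif}

From (4): Dilnoza ∉ Ethics.
Suppose Elif ∉ Audit: no assignment then satisfies all the clues, so Elif ∈ Audit.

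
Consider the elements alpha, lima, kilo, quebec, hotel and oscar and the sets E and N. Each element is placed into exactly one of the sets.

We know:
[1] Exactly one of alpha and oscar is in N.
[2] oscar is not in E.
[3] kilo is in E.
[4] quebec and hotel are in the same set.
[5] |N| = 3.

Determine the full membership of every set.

E = {alpha, kilo, lima}; N = {hotel, oscar, quebec}

From (2): oscar ∉ E.
From (3): kilo ∈ E.
Only one set left: oscar ∈ N.
(1) (exactly one): alpha ∉ N.
Only one set left: alpha ∈ E.
Suppose lima ∉ E: no assignment then satisfies all the clues, so lima ∈ E.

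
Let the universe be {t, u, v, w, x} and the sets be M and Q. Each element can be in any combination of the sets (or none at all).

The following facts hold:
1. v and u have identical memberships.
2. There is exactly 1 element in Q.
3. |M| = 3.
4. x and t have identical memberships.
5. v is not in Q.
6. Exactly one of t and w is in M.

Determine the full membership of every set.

From (5): v ∉ Q.
(1): u matches v: u ∉ Q.
Suppose t ∈ M: no assignment then satisfies all the clues, so t ∉ M.

M = {u, v, w}; Q = {w}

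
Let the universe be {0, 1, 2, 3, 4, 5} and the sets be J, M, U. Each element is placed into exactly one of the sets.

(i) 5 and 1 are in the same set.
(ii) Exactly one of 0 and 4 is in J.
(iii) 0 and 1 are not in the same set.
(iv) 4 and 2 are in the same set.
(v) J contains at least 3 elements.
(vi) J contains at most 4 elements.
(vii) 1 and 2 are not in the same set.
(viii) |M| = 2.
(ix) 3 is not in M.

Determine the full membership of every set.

J = {2, 3, 4}; M = {1, 5}; U = {0}

From (ix): 3 ∉ M.
Suppose 0 ∈ J: no assignment then satisfies all the clues, so 0 ∉ J.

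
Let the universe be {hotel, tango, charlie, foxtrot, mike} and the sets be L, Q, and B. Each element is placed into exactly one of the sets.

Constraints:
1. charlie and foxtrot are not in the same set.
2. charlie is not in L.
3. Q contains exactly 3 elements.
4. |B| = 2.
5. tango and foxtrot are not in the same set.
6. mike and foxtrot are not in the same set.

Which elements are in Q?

Q = {charlie, mike, tango}

From (2): charlie ∉ L.
Suppose hotel ∈ Q: no assignment then satisfies all the clues, so hotel ∉ Q.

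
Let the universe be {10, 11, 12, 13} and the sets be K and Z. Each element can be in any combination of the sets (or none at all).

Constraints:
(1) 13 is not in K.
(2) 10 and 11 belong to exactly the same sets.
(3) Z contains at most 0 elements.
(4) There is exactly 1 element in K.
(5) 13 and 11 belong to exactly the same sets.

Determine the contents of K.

From (1): 13 ∉ K.
(3): Z already has 0, so the rest are out.
(5): 11 matches 13: 11 ∉ K.
(2): 10 matches 11: 10 ∉ K.
(4): only 1 candidates remain for K, so all are in.

K = {12}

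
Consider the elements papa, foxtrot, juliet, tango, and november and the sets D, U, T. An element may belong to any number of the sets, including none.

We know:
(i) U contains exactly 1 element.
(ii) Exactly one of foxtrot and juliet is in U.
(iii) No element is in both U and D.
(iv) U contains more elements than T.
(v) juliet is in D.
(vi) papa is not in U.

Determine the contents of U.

U = {foxtrot}

From (v): juliet ∈ D.
From (vi): papa ∉ U.
(iii) (disjoint): juliet ∉ U.
(ii) (exactly one): foxtrot ∈ U.
(iii) (disjoint): foxtrot ∉ D.
(i): U already has 1, so the rest are out.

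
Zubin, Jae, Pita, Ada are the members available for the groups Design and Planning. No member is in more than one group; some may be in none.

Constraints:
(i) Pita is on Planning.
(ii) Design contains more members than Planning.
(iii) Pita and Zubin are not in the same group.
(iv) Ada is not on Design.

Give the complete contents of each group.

Design = {Jae, Zubin}; Planning = {Pita}

From (i): Pita ∈ Planning.
From (iv): Ada ∉ Design.
(iii): Zubin ∉ Planning.
Suppose Zubin ∉ Design: no assignment then satisfies all the clues, so Zubin ∈ Design.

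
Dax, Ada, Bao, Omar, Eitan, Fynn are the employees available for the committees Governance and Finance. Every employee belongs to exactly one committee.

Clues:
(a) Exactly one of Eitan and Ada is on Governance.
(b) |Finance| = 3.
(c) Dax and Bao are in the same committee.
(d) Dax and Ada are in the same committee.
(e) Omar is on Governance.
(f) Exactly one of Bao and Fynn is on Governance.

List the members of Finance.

Finance = {Ada, Bao, Dax}

From (e): Omar ∈ Governance.
Suppose Dax ∉ Finance: no assignment then satisfies all the clues, so Dax ∈ Finance.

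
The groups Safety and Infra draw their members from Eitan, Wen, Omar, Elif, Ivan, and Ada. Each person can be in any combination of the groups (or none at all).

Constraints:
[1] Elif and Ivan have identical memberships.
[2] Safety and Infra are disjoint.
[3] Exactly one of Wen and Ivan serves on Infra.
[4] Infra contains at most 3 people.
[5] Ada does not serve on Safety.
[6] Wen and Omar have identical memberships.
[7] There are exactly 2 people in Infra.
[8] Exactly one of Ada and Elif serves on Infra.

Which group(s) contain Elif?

Elif: Infra

From (5): Ada ∉ Safety.
Suppose Elif ∈ Safety: no assignment then satisfies all the clues, so Elif ∉ Safety.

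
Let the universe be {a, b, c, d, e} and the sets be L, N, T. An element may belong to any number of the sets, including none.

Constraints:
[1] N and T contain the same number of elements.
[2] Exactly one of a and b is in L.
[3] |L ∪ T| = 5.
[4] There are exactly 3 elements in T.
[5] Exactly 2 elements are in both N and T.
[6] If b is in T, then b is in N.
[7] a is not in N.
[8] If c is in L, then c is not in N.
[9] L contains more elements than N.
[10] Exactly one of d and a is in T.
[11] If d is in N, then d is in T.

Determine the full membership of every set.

L = {a, c, d, e}; N = {b, d, e}; T = {b, c, d}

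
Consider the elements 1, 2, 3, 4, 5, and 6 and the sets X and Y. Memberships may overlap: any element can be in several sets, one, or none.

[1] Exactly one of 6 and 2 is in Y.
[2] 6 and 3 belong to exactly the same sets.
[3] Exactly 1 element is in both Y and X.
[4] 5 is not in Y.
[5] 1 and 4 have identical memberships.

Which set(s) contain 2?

2: X, Y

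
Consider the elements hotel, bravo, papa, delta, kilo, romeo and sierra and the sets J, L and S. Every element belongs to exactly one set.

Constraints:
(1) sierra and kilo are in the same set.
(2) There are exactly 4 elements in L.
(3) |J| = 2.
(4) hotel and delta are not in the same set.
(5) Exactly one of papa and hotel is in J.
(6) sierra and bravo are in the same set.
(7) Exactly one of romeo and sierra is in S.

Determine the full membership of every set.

J = {delta, papa}; L = {bravo, hotel, kilo, sierra}; S = {romeo}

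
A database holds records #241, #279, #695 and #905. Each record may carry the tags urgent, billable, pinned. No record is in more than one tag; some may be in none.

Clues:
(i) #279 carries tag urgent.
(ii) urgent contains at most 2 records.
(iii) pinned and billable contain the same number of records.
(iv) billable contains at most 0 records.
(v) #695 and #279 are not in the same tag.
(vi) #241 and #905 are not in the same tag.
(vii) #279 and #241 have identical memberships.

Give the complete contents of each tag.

From (i): #279 ∈ urgent.
(iv): billable already has 0, so the rest are out.
(v): #695 ∉ urgent.
(vii): #241 matches #279: #241 ∈ urgent.
(ii): urgent already has 2, so the rest are out.
Suppose #695 ∈ pinned: no assignment then satisfies all the clues, so #695 ∉ pinned.

urgent = {#241, #279}; billable = {}; pinned = {}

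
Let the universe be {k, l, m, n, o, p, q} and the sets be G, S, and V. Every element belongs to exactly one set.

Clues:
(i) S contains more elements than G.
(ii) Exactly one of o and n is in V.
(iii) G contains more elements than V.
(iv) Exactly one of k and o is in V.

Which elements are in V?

V = {o}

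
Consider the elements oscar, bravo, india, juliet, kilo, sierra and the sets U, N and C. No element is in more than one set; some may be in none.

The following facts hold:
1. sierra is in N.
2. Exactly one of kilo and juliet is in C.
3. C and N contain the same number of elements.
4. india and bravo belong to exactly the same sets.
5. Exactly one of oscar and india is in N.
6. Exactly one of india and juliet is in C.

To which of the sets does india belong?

india: C

From (1): sierra ∈ N.
Suppose india ∈ U: no assignment then satisfies all the clues, so india ∉ U.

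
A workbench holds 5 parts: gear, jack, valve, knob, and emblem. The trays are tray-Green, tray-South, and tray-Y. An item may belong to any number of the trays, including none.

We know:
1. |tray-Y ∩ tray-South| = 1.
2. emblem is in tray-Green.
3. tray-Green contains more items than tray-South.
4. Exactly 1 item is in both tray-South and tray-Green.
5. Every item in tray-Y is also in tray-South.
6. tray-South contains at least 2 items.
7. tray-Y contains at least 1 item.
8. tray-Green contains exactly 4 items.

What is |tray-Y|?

1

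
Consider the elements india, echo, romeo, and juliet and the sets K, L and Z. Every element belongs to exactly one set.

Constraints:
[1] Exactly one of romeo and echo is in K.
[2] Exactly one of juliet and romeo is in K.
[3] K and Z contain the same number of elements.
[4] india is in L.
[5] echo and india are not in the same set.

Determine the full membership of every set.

K = {romeo}; L = {india, juliet}; Z = {echo}

From (4): india ∈ L.
(5): echo ∉ L.
Suppose echo ∈ K: no assignment then satisfies all the clues, so echo ∉ K.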